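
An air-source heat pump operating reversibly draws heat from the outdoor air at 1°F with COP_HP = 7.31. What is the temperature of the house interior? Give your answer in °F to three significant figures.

74.0 °F

COP_HP = T_H/(T_H − T_C) rearranges to T_H = COP·T_C/(COP − 1).
With T_C = 255.93 K, T_H = 7.31 × 255.93/6.310 = 296.49 K.
Converting, 296.49 K = 74.01°F.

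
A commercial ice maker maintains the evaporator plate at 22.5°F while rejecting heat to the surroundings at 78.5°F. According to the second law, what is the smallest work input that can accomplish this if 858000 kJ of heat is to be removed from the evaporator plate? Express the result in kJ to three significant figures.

In absolute terms T_C = 267.87 K and T_H = 298.98 K, so ΔT = 31.11 K.
The reversible limit is COP_R = T_C/ΔT = 8.610, so W_min = Q_C/COP = Q_C·ΔT/T_C.
W_min = 858000 × 31.11/267.87 = 99650 kJ.

99600 kJ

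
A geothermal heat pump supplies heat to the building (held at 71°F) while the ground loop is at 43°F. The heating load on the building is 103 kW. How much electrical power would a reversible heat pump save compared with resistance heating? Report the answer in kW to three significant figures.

97.6 kW

In absolute terms T_C = 279.26 K and T_H = 294.82 K, so ΔT = 15.56 K.
COP_Carnot = T_H/ΔT = 294.82/15.56 = 18.95.
Resistance heating needs Ẇ_res = Q̇_H = 103.0 kW; the reversible heat pump needs only Ẇ_hp = Q̇_H/COP = 5.435 kW.
Saving = 103.0 − 5.435 = 97.57 kW.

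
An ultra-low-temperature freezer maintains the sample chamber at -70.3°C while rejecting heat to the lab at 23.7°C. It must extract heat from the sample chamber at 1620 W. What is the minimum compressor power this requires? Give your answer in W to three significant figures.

In absolute terms T_C = 202.85 K and T_H = 296.85 K, so ΔT = 94.00 K.
COP_Carnot = T_C/ΔT = 202.85/94.00 = 2.158.
Ẇ_min = Q̇/COP_Carnot = 1620/2.158 = 750.7 W.

751 W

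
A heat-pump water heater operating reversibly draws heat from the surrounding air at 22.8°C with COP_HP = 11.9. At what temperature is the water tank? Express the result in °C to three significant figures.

50.0 °C

COP_HP = T_H/(T_H − T_C) rearranges to T_H = COP·T_C/(COP − 1).
With T_C = 295.95 K, T_H = 11.9 × 295.95/10.90 = 323.10 K.
Converting, 323.10 K = 49.95°C.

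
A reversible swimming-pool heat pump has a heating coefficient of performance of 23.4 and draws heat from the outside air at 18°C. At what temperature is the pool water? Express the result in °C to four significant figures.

COP_HP = T_H/(T_H − T_C) rearranges to T_H = COP·T_C/(COP − 1).
With T_C = 291.15 K, T_H = 23.4 × 291.15/22.40 = 304.15 K.
Converting, 304.15 K = 31.00°C.

31.00 °C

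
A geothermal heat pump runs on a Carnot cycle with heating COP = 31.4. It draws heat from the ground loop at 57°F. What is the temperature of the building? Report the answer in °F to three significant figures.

74.0 °F

COP_HP = T_H/(T_H − T_C) rearranges to T_H = COP·T_C/(COP − 1).
With T_C = 287.04 K, T_H = 31.4 × 287.04/30.40 = 296.48 K.
Converting, 296.48 K = 74.00°F.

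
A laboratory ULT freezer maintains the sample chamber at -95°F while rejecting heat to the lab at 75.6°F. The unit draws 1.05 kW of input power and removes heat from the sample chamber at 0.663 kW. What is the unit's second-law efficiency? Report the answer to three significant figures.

COP_actual = Q̇_C/Ẇ = 0.6630/1.050 = 0.6314.
In absolute terms T_C = 202.59 K and T_H = 297.37 K, so ΔT = 94.78 K.
COP_Carnot = T_C/ΔT = 202.59/94.78 = 2.138.
η_II = COP_actual/COP_Carnot = 0.6314/2.138 = 0.2954.

0.295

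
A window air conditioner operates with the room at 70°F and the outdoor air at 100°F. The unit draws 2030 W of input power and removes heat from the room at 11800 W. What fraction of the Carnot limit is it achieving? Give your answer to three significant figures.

COP_actual = Q̇_C/Ẇ = 11800/2030 = 5.813.
In absolute terms T_C = 294.26 K and T_H = 310.93 K, so ΔT = 16.67 K.
COP_Carnot = T_C/ΔT = 294.26/16.67 = 17.66.
η_II = COP_actual/COP_Carnot = 5.813/17.66 = 0.3292.

0.329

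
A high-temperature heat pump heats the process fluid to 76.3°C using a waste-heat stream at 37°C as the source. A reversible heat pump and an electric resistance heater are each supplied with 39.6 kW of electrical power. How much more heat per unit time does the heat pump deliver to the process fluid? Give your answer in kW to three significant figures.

In absolute terms T_C = 310.15 K and T_H = 349.45 K, so ΔT = 39.30 K.
COP_Carnot = T_H/ΔT = 349.45/39.30 = 8.892.
The heat pump delivers Q̇_H = COP × Ẇ = 352.1 kW; the resistance heater delivers Ẇ = 39.60 kW.
Extra = (COP − 1)·Ẇ = 312.5 kW.

313 kW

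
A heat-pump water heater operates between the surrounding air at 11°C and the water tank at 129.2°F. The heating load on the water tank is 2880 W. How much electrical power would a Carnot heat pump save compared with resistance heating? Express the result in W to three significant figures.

2500 W

In absolute terms T_C = 284.15 K and T_H = 327.15 K, so ΔT = 43.00 K.
COP_Carnot = T_H/ΔT = 327.15/43.00 = 7.608.
Resistance heating needs Ẇ_res = Q̇_H = 2880 W; the reversible heat pump needs only Ẇ_hp = Q̇_H/COP = 378.5 W.
Saving = 2880 − 378.5 = 2501 W.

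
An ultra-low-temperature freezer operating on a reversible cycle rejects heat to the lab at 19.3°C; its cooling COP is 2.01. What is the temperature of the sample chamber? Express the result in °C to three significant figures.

For a Carnot refrigerator COP_R = T_C/(T_H − T_C), so T_C = COP·T_H/(1 + COP).
With T_H = 292.45 K, T_C = 2.01 × 292.45/3.010 = 195.29 K.
Converting, 195.29 K = -77.86°C.

-77.9 °C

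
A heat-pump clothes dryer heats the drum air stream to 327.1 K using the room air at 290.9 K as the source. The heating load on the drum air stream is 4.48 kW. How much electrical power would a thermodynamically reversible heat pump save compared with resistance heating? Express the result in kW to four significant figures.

3.984 kW

The reservoir spacing is ΔT = 327.1 − 290.9 = 36.20 K.
COP_Carnot = T_H/ΔT = 327.10/36.20 = 9.036.
Resistance heating needs Ẇ_res = Q̇_H = 4.480 kW; the reversible heat pump needs only Ẇ_hp = Q̇_H/COP = 0.4958 kW.
Saving = 4.480 − 0.4958 = 3.984 kW.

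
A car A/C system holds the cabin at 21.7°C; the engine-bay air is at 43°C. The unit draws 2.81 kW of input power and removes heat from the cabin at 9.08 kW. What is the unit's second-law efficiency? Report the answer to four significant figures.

COP_actual = Q̇_C/Ẇ = 9.080/2.810 = 3.231.
In absolute terms T_C = 294.85 K and T_H = 316.15 K, so ΔT = 21.30 K.
COP_Carnot = T_C/ΔT = 294.85/21.30 = 13.84.
η_II = COP_actual/COP_Carnot = 3.231/13.84 = 0.2334.

0.2334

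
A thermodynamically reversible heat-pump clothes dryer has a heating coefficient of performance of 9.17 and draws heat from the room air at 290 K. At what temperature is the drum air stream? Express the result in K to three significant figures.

COP_HP = T_H/(T_H − T_C) rearranges to T_H = COP·T_C/(COP − 1).
With T_C = 290.00 K, T_H = 9.17 × 290.00/8.170 = 325.50 K.

325 K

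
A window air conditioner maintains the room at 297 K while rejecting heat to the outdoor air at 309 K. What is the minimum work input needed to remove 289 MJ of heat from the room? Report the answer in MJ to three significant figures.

The reservoir spacing is ΔT = 309 − 297 = 12.00 K.
The reversible limit is COP_R = T_C/ΔT = 24.75, so W_min = Q_C/COP = Q_C·ΔT/T_C.
W_min = 289.0 × 12.00/297.00 = 11.68 MJ.

11.7 MJ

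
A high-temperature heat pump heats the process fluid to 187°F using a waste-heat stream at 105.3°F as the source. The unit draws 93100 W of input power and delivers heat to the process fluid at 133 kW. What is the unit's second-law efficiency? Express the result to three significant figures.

0.180

Converting, Q̇_H = 133.0 kW = 133000 W, so COP_actual = Q̇_H/Ẇ = 133000/93100 = 1.429.
In absolute terms T_C = 313.87 K and T_H = 359.26 K, so ΔT = 45.39 K.
COP_Carnot = T_H/ΔT = 359.26/45.39 = 7.915.
η_II = COP_actual/COP_Carnot = 1.429/7.915 = 0.1805.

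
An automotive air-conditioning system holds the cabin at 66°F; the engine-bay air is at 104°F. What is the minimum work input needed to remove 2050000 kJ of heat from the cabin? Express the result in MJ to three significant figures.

In absolute terms T_C = 292.04 K and T_H = 313.15 K, so ΔT = 21.11 K.
The reversible limit is COP_R = T_C/ΔT = 13.83, so W_min = Q_C/COP = Q_C·ΔT/T_C.
W_min = 2050000 × 21.11/292.04 = 148200 kJ = 148.2 MJ.

148 MJ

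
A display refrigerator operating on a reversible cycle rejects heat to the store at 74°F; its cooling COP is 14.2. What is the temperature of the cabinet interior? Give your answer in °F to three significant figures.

For a Carnot refrigerator COP_R = T_C/(T_H − T_C), so T_C = COP·T_H/(1 + COP).
With T_H = 296.48 K, T_C = 14.2 × 296.48/15.20 = 276.98 K.
Converting, 276.98 K = 38.89°F.

38.9 °F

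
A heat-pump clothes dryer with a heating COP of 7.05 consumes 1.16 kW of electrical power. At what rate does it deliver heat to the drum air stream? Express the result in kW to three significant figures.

Q̇_H = COP_HP × Ẇ = 7.05 × 1.160 = 8.178 kW.

8.18 kW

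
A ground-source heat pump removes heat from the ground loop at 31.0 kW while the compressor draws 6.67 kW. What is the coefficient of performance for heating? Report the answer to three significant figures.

The first law gives Q̇_H = Q̇_C + Ẇ, so the three rates are Q̇_C = 31.00, Q̇_H = 37.67, Ẇ = 6.670 kW.
COP_HP = Q̇_H/Ẇ = 37.67/6.670 = 5.648.

5.65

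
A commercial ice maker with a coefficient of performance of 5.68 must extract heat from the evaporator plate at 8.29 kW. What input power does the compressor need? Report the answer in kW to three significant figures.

Ẇ = Q̇_C/COP = 8.290/5.68 = 1.460 kW.

1.46 kW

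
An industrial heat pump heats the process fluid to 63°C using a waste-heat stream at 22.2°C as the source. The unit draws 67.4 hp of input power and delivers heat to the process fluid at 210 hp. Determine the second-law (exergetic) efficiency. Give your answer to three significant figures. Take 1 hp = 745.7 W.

0.378

COP_actual = Q̇_H/Ẇ = 210.0/67.40 = 3.116.
In absolute terms T_C = 295.35 K and T_H = 336.15 K, so ΔT = 40.80 K.
COP_Carnot = T_H/ΔT = 336.15/40.80 = 8.239.
η_II = COP_actual/COP_Carnot = 3.116/8.239 = 0.3782.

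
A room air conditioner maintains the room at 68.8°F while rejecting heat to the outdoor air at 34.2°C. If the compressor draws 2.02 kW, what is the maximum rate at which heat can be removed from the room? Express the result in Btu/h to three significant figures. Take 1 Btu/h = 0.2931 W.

In absolute terms T_C = 293.59 K and T_H = 307.35 K, so ΔT = 13.76 K.
COP_Carnot = T_C/ΔT = 293.59/13.76 = 21.34.
Q̇_max = COP_Carnot × Ẇ = 21.34 × 2.020 kW = 43.11 kW = 147100 Btu/h.

147000 Btu/h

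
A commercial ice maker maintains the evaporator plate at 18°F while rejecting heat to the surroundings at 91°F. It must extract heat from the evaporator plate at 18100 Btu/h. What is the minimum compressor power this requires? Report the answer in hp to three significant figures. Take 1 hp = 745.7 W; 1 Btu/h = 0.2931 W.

1.09 hp

In absolute terms T_C = 265.37 K and T_H = 305.93 K, so ΔT = 40.56 K.
COP_Carnot = T_C/ΔT = 265.37/40.56 = 6.543.
Ẇ_min = Q̇/COP_Carnot = 18100/6.543 = 2766 Btu/h = 1.087 hp.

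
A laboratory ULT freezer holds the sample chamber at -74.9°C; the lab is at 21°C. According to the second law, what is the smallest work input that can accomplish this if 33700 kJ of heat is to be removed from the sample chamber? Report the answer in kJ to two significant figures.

16000 kJ

In absolute terms T_C = 198.25 K and T_H = 294.15 K, so ΔT = 95.90 K.
The reversible limit is COP_R = T_C/ΔT = 2.067, so W_min = Q_C/COP = Q_C·ΔT/T_C.
W_min = 33700 × 95.90/198.25 = 16300 kJ.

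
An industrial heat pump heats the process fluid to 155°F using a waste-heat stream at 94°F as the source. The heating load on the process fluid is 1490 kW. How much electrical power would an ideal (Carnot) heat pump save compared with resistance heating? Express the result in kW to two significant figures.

1300 kW

In absolute terms T_C = 307.59 K and T_H = 341.48 K, so ΔT = 33.89 K.
COP_Carnot = T_H/ΔT = 341.48/33.89 = 10.08.
Resistance heating needs Ẇ_res = Q̇_H = 1490 kW; the reversible heat pump needs only Ẇ_hp = Q̇_H/COP = 147.9 kW.
Saving = 1490 − 147.9 = 1342 kW.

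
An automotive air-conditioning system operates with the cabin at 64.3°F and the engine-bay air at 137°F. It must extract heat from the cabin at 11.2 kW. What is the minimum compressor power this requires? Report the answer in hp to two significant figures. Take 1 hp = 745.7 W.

In absolute terms T_C = 291.09 K and T_H = 331.48 K, so ΔT = 40.39 K.
COP_Carnot = T_C/ΔT = 291.09/40.39 = 7.207.
Ẇ_min = Q̇/COP_Carnot = 11.20/7.207 = 1.554 kW = 2.084 hp.

2.1 hp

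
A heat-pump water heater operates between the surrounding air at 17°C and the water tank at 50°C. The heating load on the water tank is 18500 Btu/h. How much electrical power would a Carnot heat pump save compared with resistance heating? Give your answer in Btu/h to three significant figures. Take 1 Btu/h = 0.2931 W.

In absolute terms T_C = 290.15 K and T_H = 323.15 K, so ΔT = 33.00 K.
COP_Carnot = T_H/ΔT = 323.15/33.00 = 9.792.
Resistance heating needs Ẇ_res = Q̇_H = 18500 Btu/h; the reversible heat pump needs only Ẇ_hp = Q̇_H/COP = 1889 Btu/h.
Saving = 18500 − 1889 = 16610 Btu/h.

16600 Btu/h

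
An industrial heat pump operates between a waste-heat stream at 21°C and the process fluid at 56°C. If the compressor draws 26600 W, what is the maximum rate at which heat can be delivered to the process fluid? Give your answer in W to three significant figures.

In absolute terms T_C = 294.15 K and T_H = 329.15 K, so ΔT = 35.00 K.
COP_Carnot = T_H/ΔT = 329.15/35.00 = 9.404.
Q̇_max = COP_Carnot × Ẇ = 9.404 × 26600 W = 250200 W.

250000 W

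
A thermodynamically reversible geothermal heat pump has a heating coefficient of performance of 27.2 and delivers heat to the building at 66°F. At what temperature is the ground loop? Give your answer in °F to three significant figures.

46.7 °F

COP_HP = T_H/(T_H − T_C) gives T_H − T_C = T_H/COP.
With T_H = 292.04 K, T_C = 292.04 × (1 − 1/27.2) = 281.30 K.
Converting, 281.30 K = 46.67°F.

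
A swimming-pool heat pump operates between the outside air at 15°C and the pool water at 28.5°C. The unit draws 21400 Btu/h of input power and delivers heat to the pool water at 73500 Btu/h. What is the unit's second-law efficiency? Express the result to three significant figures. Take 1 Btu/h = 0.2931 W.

COP_actual = Q̇_H/Ẇ = 73500/21400 = 3.435.
In absolute terms T_C = 288.15 K and T_H = 301.65 K, so ΔT = 13.50 K.
COP_Carnot = T_H/ΔT = 301.65/13.50 = 22.34.
η_II = COP_actual/COP_Carnot = 3.435/22.34 = 0.1537.

0.154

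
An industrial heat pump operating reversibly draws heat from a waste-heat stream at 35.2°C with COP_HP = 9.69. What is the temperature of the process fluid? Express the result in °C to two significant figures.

71 °C

COP_HP = T_H/(T_H − T_C) rearranges to T_H = COP·T_C/(COP − 1).
With T_C = 308.35 K, T_H = 9.69 × 308.35/8.690 = 343.83 K.
Converting, 343.83 K = 70.68°C.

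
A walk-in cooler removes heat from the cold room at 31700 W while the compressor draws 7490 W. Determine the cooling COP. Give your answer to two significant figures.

The first law gives Q̇_H = Q̇_C + Ẇ, so the three rates are Q̇_C = 31700, Q̇_H = 39190, Ẇ = 7490 W.
COP_R = Q̇_C/Ẇ = 31700/7490 = 4.232.

4.2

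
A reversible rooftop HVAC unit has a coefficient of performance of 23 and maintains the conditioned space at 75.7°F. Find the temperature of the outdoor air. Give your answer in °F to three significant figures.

99.0 °F

COP_R = T_C/(T_H − T_C) gives T_H − T_C = T_C/COP.
With T_C = 297.43 K, T_H = 297.43 × (1 + 1/23) = 310.36 K.
Converting, 310.36 K = 98.98°F.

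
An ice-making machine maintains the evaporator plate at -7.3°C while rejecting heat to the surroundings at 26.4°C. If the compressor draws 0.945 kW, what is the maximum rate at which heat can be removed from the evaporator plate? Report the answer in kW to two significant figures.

In absolute terms T_C = 265.85 K and T_H = 299.55 K, so ΔT = 33.70 K.
COP_Carnot = T_C/ΔT = 265.85/33.70 = 7.889.
Q̇_max = COP_Carnot × Ẇ = 7.889 × 0.9450 kW = 7.455 kW.

7.5 kW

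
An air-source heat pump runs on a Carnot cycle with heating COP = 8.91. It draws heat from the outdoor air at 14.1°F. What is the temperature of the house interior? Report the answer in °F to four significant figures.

74.00 °F

COP_HP = T_H/(T_H − T_C) rearranges to T_H = COP·T_C/(COP − 1).
With T_C = 263.21 K, T_H = 8.91 × 263.21/7.910 = 296.48 K.
Converting, 296.48 K = 74.00°F.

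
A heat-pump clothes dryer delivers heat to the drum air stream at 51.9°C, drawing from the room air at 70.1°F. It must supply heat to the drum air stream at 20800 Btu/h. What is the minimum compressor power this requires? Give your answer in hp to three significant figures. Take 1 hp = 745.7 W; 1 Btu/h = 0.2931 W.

0.773 hp

In absolute terms T_C = 294.32 K and T_H = 325.05 K, so ΔT = 30.73 K.
COP_Carnot = T_H/ΔT = 325.05/30.73 = 10.58.
Ẇ_min = Q̇/COP_Carnot = 20800/10.58 = 1967 Btu/h = 0.7730 hp.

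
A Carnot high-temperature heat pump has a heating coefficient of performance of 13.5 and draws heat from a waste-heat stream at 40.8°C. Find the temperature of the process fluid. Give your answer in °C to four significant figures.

COP_HP = T_H/(T_H − T_C) rearranges to T_H = COP·T_C/(COP − 1).
With T_C = 313.95 K, T_H = 13.5 × 313.95/12.50 = 339.07 K.
Converting, 339.07 K = 65.92°C.

65.92 °C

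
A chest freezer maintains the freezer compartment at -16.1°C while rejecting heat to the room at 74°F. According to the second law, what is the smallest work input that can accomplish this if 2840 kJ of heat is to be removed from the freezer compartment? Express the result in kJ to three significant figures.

436 kJ

In absolute terms T_C = 257.05 K and T_H = 296.48 K, so ΔT = 39.43 K.
The reversible limit is COP_R = T_C/ΔT = 6.519, so W_min = Q_C/COP = Q_C·ΔT/T_C.
W_min = 2840 × 39.43/257.05 = 435.7 kJ.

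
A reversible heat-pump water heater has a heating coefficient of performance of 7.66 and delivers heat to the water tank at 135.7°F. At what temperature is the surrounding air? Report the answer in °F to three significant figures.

58.0 °F

COP_HP = T_H/(T_H − T_C) gives T_H − T_C = T_H/COP.
With T_H = 330.76 K, T_C = 330.76 × (1 − 1/7.66) = 287.58 K.
Converting, 287.58 K = 57.98°F.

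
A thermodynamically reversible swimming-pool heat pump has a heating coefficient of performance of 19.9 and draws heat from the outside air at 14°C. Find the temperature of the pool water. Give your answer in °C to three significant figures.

29.2 °C

COP_HP = T_H/(T_H − T_C) rearranges to T_H = COP·T_C/(COP − 1).
With T_C = 287.15 K, T_H = 19.9 × 287.15/18.90 = 302.34 K.
Converting, 302.34 K = 29.19°C.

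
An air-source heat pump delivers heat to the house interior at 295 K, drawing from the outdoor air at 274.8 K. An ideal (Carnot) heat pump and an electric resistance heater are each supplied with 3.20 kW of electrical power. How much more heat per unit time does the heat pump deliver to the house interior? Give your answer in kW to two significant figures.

The reservoir spacing is ΔT = 295 − 274.8 = 20.20 K.
COP_Carnot = T_H/ΔT = 295.00/20.20 = 14.60.
The heat pump delivers Q̇_H = COP × Ẇ = 46.73 kW; the resistance heater delivers Ẇ = 3.200 kW.
Extra = (COP − 1)·Ẇ = 43.53 kW.

44 kW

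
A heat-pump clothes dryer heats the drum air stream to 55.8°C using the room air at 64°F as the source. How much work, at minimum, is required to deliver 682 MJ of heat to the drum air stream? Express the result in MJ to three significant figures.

In absolute terms T_C = 290.93 K and T_H = 328.95 K, so ΔT = 38.02 K.
The reversible limit is COP_HP = T_H/ΔT = 8.652, so W_min = Q_H/COP = Q_H·ΔT/T_H.
W_min = 682.0 × 38.02/328.95 = 78.83 MJ.

78.8 MJ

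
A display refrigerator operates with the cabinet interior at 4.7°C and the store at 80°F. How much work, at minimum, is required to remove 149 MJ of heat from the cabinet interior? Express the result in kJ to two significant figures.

12000 kJ

In absolute terms T_C = 277.85 K and T_H = 299.82 K, so ΔT = 21.97 K.
The reversible limit is COP_R = T_C/ΔT = 12.65, so W_min = Q_C/COP = Q_C·ΔT/T_C.
W_min = 149.0 × 21.97/277.85 = 11.78 MJ = 11780 kJ.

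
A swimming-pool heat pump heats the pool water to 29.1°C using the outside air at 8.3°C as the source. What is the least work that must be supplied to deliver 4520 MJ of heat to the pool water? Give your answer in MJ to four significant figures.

In absolute terms T_C = 281.45 K and T_H = 302.25 K, so ΔT = 20.80 K.
The reversible limit is COP_HP = T_H/ΔT = 14.53, so W_min = Q_H/COP = Q_H·ΔT/T_H.
W_min = 4520 × 20.80/302.25 = 311.1 MJ.

311.1 MJ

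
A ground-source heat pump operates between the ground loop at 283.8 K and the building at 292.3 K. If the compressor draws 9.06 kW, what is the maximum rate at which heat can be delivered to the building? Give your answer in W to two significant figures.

The reservoir spacing is ΔT = 292.3 − 283.8 = 8.500 K.
COP_Carnot = T_H/ΔT = 292.30/8.500 = 34.39.
Q̇_max = COP_Carnot × Ẇ = 34.39 × 9.060 kW = 311.6 kW = 311600 W.

310000 W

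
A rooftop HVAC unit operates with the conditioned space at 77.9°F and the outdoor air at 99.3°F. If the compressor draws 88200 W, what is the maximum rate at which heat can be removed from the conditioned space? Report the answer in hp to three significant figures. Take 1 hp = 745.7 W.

2970 hp

In absolute terms T_C = 298.65 K and T_H = 310.54 K, so ΔT = 11.89 K.
COP_Carnot = T_C/ΔT = 298.65/11.89 = 25.12.
Q̇_max = COP_Carnot × Ẇ = 25.12 × 88200 W = 2216000 W = 2971 hp.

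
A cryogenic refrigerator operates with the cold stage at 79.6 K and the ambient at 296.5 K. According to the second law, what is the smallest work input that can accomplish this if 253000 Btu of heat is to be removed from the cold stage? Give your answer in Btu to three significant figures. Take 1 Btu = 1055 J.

689000 Btu

The reservoir spacing is ΔT = 296.5 − 79.6 = 216.9 K.
The reversible limit is COP_R = T_C/ΔT = 0.3670, so W_min = Q_C/COP = Q_C·ΔT/T_C.
W_min = 253000 × 216.9/79.60 = 689400 Btu.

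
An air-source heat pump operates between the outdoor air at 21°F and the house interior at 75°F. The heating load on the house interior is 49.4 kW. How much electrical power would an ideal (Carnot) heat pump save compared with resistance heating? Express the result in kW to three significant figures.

In absolute terms T_C = 267.04 K and T_H = 297.04 K, so ΔT = 30.00 K.
COP_Carnot = T_H/ΔT = 297.04/30.00 = 9.901.
Resistance heating needs Ẇ_res = Q̇_H = 49.40 kW; the reversible heat pump needs only Ẇ_hp = Q̇_H/COP = 4.989 kW.
Saving = 49.40 − 4.989 = 44.41 kW.

44.4 kW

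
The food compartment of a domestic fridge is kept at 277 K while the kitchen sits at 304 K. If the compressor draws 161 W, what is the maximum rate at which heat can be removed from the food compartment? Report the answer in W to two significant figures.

The reservoir spacing is ΔT = 304 − 277 = 27.00 K.
COP_Carnot = T_C/ΔT = 277.00/27.00 = 10.26.
Q̇_max = COP_Carnot × Ẇ = 10.26 × 161.0 W = 1652 W.

1700 W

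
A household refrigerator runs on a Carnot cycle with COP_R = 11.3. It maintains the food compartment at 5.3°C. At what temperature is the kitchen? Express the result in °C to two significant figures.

COP_R = T_C/(T_H − T_C) gives T_H − T_C = T_C/COP.
With T_C = 278.45 K, T_H = 278.45 × (1 + 1/11.3) = 303.09 K.
Converting, 303.09 K = 29.94°C.

30 °C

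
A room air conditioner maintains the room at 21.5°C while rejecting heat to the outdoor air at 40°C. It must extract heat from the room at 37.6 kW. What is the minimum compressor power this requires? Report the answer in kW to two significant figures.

In absolute terms T_C = 294.65 K and T_H = 313.15 K, so ΔT = 18.50 K.
COP_Carnot = T_C/ΔT = 294.65/18.50 = 15.93.
Ẇ_min = Q̇/COP_Carnot = 37.60/15.93 = 2.361 kW.

2.4 kW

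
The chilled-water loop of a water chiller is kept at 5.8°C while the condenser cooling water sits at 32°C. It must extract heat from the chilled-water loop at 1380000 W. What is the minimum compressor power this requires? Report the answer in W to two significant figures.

130000 W

In absolute terms T_C = 278.95 K and T_H = 305.15 K, so ΔT = 26.20 K.
COP_Carnot = T_C/ΔT = 278.95/26.20 = 10.65.
Ẇ_min = Q̇/COP_Carnot = 1380000/10.65 = 129600 W.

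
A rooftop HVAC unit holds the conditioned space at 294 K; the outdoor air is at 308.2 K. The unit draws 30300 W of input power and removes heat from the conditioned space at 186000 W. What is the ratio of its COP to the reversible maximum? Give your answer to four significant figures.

0.2965

COP_actual = Q̇_C/Ẇ = 186000/30300 = 6.139.
The reservoir spacing is ΔT = 308.2 − 294 = 14.20 K.
COP_Carnot = T_C/ΔT = 294.00/14.20 = 20.70.
η_II = COP_actual/COP_Carnot = 6.139/20.70 = 0.2965.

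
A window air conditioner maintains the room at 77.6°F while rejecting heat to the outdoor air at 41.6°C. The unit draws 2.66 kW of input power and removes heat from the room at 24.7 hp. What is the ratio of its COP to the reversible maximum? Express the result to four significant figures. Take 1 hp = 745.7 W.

0.3774

Converting, Q̇_C = 24.70 hp = 18.42 kW, so COP_actual = Q̇_C/Ẇ = 18.42/2.660 = 6.924.
In absolute terms T_C = 298.48 K and T_H = 314.75 K, so ΔT = 16.27 K.
COP_Carnot = T_C/ΔT = 298.48/16.27 = 18.35.
η_II = COP_actual/COP_Carnot = 6.924/18.35 = 0.3774.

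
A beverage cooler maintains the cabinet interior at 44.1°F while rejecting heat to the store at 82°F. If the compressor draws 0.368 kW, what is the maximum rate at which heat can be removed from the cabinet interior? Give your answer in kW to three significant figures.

In absolute terms T_C = 279.87 K and T_H = 300.93 K, so ΔT = 21.06 K.
COP_Carnot = T_C/ΔT = 279.87/21.06 = 13.29.
Q̇_max = COP_Carnot × Ẇ = 13.29 × 0.3680 kW = 4.891 kW.

4.89 kW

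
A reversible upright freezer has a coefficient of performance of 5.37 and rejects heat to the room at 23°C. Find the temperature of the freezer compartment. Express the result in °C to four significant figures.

-23.49 °C

For a Carnot refrigerator COP_R = T_C/(T_H − T_C), so T_C = COP·T_H/(1 + COP).
With T_H = 296.15 K, T_C = 5.37 × 296.15/6.370 = 249.66 K.
Converting, 249.66 K = -23.49°C.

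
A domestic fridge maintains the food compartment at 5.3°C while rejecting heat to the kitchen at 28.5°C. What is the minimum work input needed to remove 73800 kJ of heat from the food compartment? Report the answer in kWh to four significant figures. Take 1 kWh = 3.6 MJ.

In absolute terms T_C = 278.45 K and T_H = 301.65 K, so ΔT = 23.20 K.
The reversible limit is COP_R = T_C/ΔT = 12.00, so W_min = Q_C/COP = Q_C·ΔT/T_C.
W_min = 73800 × 23.20/278.45 = 6149 kJ = 1.708 kWh.

1.708 kWh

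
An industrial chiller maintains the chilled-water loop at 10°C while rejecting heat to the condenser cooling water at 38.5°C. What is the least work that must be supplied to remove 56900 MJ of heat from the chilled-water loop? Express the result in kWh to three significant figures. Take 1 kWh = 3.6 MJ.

1590 kWh

In absolute terms T_C = 283.15 K and T_H = 311.65 K, so ΔT = 28.50 K.
The reversible limit is COP_R = T_C/ΔT = 9.935, so W_min = Q_C/COP = Q_C·ΔT/T_C.
W_min = 56900 × 28.50/283.15 = 5727 MJ = 1591 kWh.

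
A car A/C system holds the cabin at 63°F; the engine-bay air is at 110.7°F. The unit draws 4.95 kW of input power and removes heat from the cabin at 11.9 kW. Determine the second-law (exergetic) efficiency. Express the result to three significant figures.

0.219

COP_actual = Q̇_C/Ẇ = 11.90/4.950 = 2.404.
In absolute terms T_C = 290.37 K and T_H = 316.87 K, so ΔT = 26.50 K.
COP_Carnot = T_C/ΔT = 290.37/26.50 = 10.96.
η_II = COP_actual/COP_Carnot = 2.404/10.96 = 0.2194.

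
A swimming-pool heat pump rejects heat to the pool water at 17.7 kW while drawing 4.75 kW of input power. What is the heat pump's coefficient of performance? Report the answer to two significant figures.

3.7

The first law gives Q̇_H = Q̇_C + Ẇ, so the three rates are Q̇_C = 12.95, Q̇_H = 17.70, Ẇ = 4.750 kW.
COP_HP = Q̇_H/Ẇ = 17.70/4.750 = 3.726.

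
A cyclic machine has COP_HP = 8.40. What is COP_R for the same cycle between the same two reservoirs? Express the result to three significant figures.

Since Q_H = Q_C + W for any cycle, COP_R = Q_C/W = Q_H/W − 1.
COP_R = 8.40 − 1 = 7.40.

7.40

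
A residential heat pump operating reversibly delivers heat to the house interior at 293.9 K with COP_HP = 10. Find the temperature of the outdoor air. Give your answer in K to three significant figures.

COP_HP = T_H/(T_H − T_C) gives T_H − T_C = T_H/COP.
With T_H = 293.90 K, T_C = 293.90 × (1 − 1/10) = 264.51 K.

265 K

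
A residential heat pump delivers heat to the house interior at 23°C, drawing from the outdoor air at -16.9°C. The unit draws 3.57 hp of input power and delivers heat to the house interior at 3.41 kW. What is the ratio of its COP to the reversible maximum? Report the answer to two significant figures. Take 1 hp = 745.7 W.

Converting, Q̇_H = 3.410 kW = 4.573 hp, so COP_actual = Q̇_H/Ẇ = 4.573/3.570 = 1.281.
In absolute terms T_C = 256.25 K and T_H = 296.15 K, so ΔT = 39.90 K.
COP_Carnot = T_H/ΔT = 296.15/39.90 = 7.422.
η_II = COP_actual/COP_Carnot = 1.281/7.422 = 0.1726.

0.17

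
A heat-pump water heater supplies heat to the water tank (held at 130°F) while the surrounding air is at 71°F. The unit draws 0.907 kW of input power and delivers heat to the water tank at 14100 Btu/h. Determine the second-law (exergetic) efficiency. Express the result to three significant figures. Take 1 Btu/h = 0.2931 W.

0.456

Converting, Q̇_H = 14100 Btu/h = 4.133 kW, so COP_actual = Q̇_H/Ẇ = 4.133/0.9070 = 4.556.
In absolute terms T_C = 294.82 K and T_H = 327.59 K, so ΔT = 32.78 K.
COP_Carnot = T_H/ΔT = 327.59/32.78 = 9.994.
η_II = COP_actual/COP_Carnot = 4.556/9.994 = 0.4559.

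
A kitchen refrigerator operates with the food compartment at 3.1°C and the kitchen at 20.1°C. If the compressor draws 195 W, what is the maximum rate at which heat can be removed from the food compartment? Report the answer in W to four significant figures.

3169 W

In absolute terms T_C = 276.25 K and T_H = 293.25 K, so ΔT = 17.00 K.
COP_Carnot = T_C/ΔT = 276.25/17.00 = 16.25.
Q̇_max = COP_Carnot × Ẇ = 16.25 × 195.0 W = 3169 W.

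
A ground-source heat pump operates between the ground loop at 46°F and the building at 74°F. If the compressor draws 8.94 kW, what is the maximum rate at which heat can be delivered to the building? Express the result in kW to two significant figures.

In absolute terms T_C = 280.93 K and T_H = 296.48 K, so ΔT = 15.56 K.
COP_Carnot = T_H/ΔT = 296.48/15.56 = 19.06.
Q̇_max = COP_Carnot × Ẇ = 19.06 × 8.940 kW = 170.4 kW.

170 kW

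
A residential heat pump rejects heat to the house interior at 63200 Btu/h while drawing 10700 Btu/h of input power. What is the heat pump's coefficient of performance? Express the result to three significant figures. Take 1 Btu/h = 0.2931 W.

5.91

The first law gives Q̇_H = Q̇_C + Ẇ, so the three rates are Q̇_C = 52500, Q̇_H = 63200, Ẇ = 10700 Btu/h.
COP_HP = Q̇_H/Ẇ = 63200/10700 = 5.907.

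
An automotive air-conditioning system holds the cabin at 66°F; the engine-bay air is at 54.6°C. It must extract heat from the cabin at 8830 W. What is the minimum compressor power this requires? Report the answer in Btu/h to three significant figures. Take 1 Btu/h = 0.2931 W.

3680 Btu/h

In absolute terms T_C = 292.04 K and T_H = 327.75 K, so ΔT = 35.71 K.
COP_Carnot = T_C/ΔT = 292.04/35.71 = 8.178.
Ẇ_min = Q̇/COP_Carnot = 8830/8.178 = 1080 W = 3684 Btu/h.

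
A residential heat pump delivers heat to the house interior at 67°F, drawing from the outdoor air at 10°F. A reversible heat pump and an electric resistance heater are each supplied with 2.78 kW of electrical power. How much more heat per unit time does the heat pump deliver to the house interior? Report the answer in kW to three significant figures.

22.9 kW

In absolute terms T_C = 260.93 K and T_H = 292.59 K, so ΔT = 31.67 K.
COP_Carnot = T_H/ΔT = 292.59/31.67 = 9.240.
The heat pump delivers Q̇_H = COP × Ẇ = 25.69 kW; the resistance heater delivers Ẇ = 2.780 kW.
Extra = (COP − 1)·Ẇ = 22.91 kW.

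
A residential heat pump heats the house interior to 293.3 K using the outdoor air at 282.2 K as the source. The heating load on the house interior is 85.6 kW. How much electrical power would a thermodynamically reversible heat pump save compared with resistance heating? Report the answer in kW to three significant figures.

The reservoir spacing is ΔT = 293.3 − 282.2 = 11.10 K.
COP_Carnot = T_H/ΔT = 293.30/11.10 = 26.42.
Resistance heating needs Ẇ_res = Q̇_H = 85.60 kW; the reversible heat pump needs only Ẇ_hp = Q̇_H/COP = 3.240 kW.
Saving = 85.60 − 3.240 = 82.36 kW.

82.4 kW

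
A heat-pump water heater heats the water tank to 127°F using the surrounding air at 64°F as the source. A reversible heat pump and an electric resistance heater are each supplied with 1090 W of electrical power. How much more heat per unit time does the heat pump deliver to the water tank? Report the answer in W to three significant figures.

9060 W

In absolute terms T_C = 290.93 K and T_H = 325.93 K, so ΔT = 35.00 K.
COP_Carnot = T_H/ΔT = 325.93/35.00 = 9.312.
The heat pump delivers Q̇_H = COP × Ẇ = 10150 W; the resistance heater delivers Ẇ = 1090 W.
Extra = (COP − 1)·Ẇ = 9060 W.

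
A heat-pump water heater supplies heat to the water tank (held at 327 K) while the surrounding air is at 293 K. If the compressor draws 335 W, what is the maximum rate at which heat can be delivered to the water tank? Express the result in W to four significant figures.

3222 W

The reservoir spacing is ΔT = 327 − 293 = 34.00 K.
COP_Carnot = T_H/ΔT = 327.00/34.00 = 9.618.
Q̇_max = COP_Carnot × Ẇ = 9.618 × 335.0 W = 3222 W.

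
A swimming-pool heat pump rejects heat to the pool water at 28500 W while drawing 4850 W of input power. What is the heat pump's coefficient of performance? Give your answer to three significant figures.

5.88

The first law gives Q̇_H = Q̇_C + Ẇ, so the three rates are Q̇_C = 23650, Q̇_H = 28500, Ẇ = 4850 W.
COP_HP = Q̇_H/Ẇ = 28500/4850 = 5.876.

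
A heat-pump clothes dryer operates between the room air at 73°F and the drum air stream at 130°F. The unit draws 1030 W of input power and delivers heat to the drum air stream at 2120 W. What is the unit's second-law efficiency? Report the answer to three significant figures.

0.199

COP_actual = Q̇_H/Ẇ = 2120/1030 = 2.058.
In absolute terms T_C = 295.93 K and T_H = 327.59 K, so ΔT = 31.67 K.
COP_Carnot = T_H/ΔT = 327.59/31.67 = 10.35.
η_II = COP_actual/COP_Carnot = 2.058/10.35 = 0.1990.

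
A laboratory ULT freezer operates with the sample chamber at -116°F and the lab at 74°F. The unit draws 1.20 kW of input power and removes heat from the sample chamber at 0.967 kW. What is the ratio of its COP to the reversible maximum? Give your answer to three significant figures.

0.446

COP_actual = Q̇_C/Ẇ = 0.9670/1.200 = 0.8058.
In absolute terms T_C = 190.93 K and T_H = 296.48 K, so ΔT = 105.6 K.
COP_Carnot = T_C/ΔT = 190.93/105.6 = 1.809.
η_II = COP_actual/COP_Carnot = 0.8058/1.809 = 0.4455.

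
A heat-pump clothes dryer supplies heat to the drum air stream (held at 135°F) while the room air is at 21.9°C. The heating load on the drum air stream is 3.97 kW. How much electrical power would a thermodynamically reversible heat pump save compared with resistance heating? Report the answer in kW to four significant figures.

3.546 kW

In absolute terms T_C = 295.05 K and T_H = 330.37 K, so ΔT = 35.32 K.
COP_Carnot = T_H/ΔT = 330.37/35.32 = 9.353.
Resistance heating needs Ẇ_res = Q̇_H = 3.970 kW; the reversible heat pump needs only Ẇ_hp = Q̇_H/COP = 0.4245 kW.
Saving = 3.970 − 0.4245 = 3.546 kW.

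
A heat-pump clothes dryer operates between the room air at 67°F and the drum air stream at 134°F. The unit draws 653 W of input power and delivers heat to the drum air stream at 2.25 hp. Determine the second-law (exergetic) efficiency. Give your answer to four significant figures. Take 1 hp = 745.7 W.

Converting, Q̇_H = 2.250 hp = 1678 W, so COP_actual = Q̇_H/Ẇ = 1678/653.0 = 2.569.
In absolute terms T_C = 292.59 K and T_H = 329.82 K, so ΔT = 37.22 K.
COP_Carnot = T_H/ΔT = 329.82/37.22 = 8.861.
η_II = COP_actual/COP_Carnot = 2.569/8.861 = 0.2900.

0.2900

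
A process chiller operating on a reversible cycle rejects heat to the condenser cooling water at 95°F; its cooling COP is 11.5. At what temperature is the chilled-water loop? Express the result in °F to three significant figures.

50.6 °F

For a Carnot refrigerator COP_R = T_C/(T_H − T_C), so T_C = COP·T_H/(1 + COP).
With T_H = 308.15 K, T_C = 11.5 × 308.15/12.50 = 283.50 K.
Converting, 283.50 K = 50.63°F.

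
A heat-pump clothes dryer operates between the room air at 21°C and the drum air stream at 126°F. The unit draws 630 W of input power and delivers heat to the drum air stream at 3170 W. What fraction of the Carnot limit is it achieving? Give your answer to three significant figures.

0.483

COP_actual = Q̇_H/Ẇ = 3170/630.0 = 5.032.
In absolute terms T_C = 294.15 K and T_H = 325.37 K, so ΔT = 31.22 K.
COP_Carnot = T_H/ΔT = 325.37/31.22 = 10.42.
η_II = COP_actual/COP_Carnot = 5.032/10.42 = 0.4828.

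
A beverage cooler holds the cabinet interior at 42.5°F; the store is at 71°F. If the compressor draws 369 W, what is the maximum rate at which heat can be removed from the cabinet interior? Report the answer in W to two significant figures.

In absolute terms T_C = 278.98 K and T_H = 294.82 K, so ΔT = 15.83 K.
COP_Carnot = T_C/ΔT = 278.98/15.83 = 17.62.
Q̇_max = COP_Carnot × Ẇ = 17.62 × 369.0 W = 6502 W.

6500 W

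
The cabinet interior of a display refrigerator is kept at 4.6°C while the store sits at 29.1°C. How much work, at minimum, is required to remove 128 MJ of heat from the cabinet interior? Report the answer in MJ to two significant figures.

11 MJ

In absolute terms T_C = 277.75 K and T_H = 302.25 K, so ΔT = 24.50 K.
The reversible limit is COP_R = T_C/ΔT = 11.34, so W_min = Q_C/COP = Q_C·ΔT/T_C.
W_min = 128.0 × 24.50/277.75 = 11.29 MJ.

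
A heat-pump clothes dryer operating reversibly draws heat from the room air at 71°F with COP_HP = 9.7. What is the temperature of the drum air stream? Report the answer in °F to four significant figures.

132.0 °F

COP_HP = T_H/(T_H − T_C) rearranges to T_H = COP·T_C/(COP − 1).
With T_C = 294.82 K, T_H = 9.7 × 294.82/8.700 = 328.70 K.
Converting, 328.70 K = 132.00°F.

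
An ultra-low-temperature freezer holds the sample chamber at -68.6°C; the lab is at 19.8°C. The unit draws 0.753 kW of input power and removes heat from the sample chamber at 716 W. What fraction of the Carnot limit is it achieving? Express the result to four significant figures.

0.4109

Converting, Q̇_C = 716.0 W = 0.7160 kW, so COP_actual = Q̇_C/Ẇ = 0.7160/0.7530 = 0.9509.
In absolute terms T_C = 204.55 K and T_H = 292.95 K, so ΔT = 88.40 K.
COP_Carnot = T_C/ΔT = 204.55/88.40 = 2.314.
η_II = COP_actual/COP_Carnot = 0.9509/2.314 = 0.4109.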